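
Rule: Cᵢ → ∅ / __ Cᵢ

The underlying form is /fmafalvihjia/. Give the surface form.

fmafalvihjia

No segment of /fmafalvihjia/ meets the structural description of the rule, so the form surfaces unchanged.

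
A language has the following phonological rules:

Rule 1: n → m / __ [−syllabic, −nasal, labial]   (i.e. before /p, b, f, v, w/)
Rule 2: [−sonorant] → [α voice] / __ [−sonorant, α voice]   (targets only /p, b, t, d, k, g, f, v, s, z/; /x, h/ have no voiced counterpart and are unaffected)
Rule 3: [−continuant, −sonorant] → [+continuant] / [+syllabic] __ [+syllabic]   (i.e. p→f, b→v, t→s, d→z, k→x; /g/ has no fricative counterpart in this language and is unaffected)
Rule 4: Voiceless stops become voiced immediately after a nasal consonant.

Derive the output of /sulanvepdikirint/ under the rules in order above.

Rule 1 (nasal place assimilation): /n/ precedes the labial consonant /v/, so it assimilates in place to [m]. /sulanvepdikirint/ → sulamvepdikirint.
Rule 2 (regressive voicing assimilation): /p/ precedes the voiced obstruent /d/, so it voices to [b] by assimilation. /sulamvepdikirint/ → sulamvebdikirint.
Rule 3 (intervocalic spirantization): /k/ is a stop between vowels /i/ and /i/, so it spirantizes to the fricative [x]. /sulamvebdikirint/ → sulamvebdixirint.
Rule 4 (post-nasal voicing): /t/ is a voiceless stop immediately after the nasal /n/, so it voices to [d]. /sulamvebdixirint/ → sulamvebdixirind.

sulamvebdixirind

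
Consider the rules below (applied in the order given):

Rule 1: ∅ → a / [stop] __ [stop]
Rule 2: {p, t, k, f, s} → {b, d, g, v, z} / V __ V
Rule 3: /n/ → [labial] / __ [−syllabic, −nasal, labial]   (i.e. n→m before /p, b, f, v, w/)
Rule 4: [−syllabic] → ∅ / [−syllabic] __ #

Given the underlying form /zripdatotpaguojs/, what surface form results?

zribadadodabaguoj

Rule 1 (stop-cluster a-epenthesis): /p/ and /d/ form a stop–stop cluster, so [a] is inserted between them. /t/ and /p/ form a stop–stop cluster, so [a] is inserted between them. /zripdatotpaguojs/ → zripadatotapaguojs.
Rule 2 (intervocalic voicing): /p/ is a voiceless obstruent between vowels /i/ and /a/, so it voices to [b]. /t/ is a voiceless obstruent between vowels /a/ and /o/, so it voices to [d]. /t/ is a voiceless obstruent between vowels /o/ and /a/, so it voices to [d]. /p/ is a voiceless obstruent between vowels /a/ and /a/, so it voices to [b]. /zripadatotapaguojs/ → zribadadodabaguojs.
Rule 3 (nasal place assimilation): no segment meets the environment; /zribadadodabaguojs/ is unchanged.
Rule 4 (final cluster simplification): /s/ is the second consonant of a word-final cluster /js/, so it deletes. /zribadadodabaguojs/ → zribadadodabaguoj.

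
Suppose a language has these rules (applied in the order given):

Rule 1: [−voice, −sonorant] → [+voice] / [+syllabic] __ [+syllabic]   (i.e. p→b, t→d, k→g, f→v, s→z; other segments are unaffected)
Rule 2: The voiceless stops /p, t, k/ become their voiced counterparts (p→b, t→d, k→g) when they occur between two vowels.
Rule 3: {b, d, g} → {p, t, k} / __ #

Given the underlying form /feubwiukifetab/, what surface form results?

feubwiugivedap

Rule 1 (intervocalic voicing): /k/ is a voiceless obstruent between vowels /u/ and /i/, so it voices to [g]. /f/ is a voiceless obstruent between vowels /i/ and /e/, so it voices to [v]. /t/ is a voiceless obstruent between vowels /e/ and /a/, so it voices to [d]. /feubwiukifetab/ → feubwiugivedab.
Rule 2 (intervocalic voicing): no segment meets the environment; /feubwiugivedab/ is unchanged.
Rule 3 (final devoicing): /b/ is a voiced stop in word-final position, so it devoices to [p]. /feubwiugivedab/ → feubwiugivedap.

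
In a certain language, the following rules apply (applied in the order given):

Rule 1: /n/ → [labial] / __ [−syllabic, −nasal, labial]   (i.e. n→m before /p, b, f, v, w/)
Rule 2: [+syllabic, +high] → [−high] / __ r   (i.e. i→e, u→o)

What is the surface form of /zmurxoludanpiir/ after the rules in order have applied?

zmorxoludampier

Rule 1 (nasal place assimilation): /n/ precedes the labial consonant /p/, so it assimilates in place to [m]. /zmurxoludanpiir/ → zmurxoludampiir.
Rule 2 (pre-rhotic lowering): /u/ is a high vowel immediately before /r/, so it lowers to [o]. /i/ is a high vowel immediately before /r/, so it lowers to [e]. /zmurxoludampiir/ → zmorxoludampier.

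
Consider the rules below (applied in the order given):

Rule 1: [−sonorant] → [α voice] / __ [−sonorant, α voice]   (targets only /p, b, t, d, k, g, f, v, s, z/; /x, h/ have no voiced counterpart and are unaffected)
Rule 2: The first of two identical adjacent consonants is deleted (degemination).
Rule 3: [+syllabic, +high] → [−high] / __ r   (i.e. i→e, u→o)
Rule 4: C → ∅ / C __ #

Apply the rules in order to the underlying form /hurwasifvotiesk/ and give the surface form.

horwasivoties

Rule 1 (regressive voicing assimilation): /f/ precedes the voiced obstruent /v/, so it voices to [v] by assimilation. /hurwasifvotiesk/ → hurwasivvotiesk.
Rule 2 (degemination): /vv/ is a geminate; the first /v/ deletes. /hurwasivvotiesk/ → hurwasivotiesk.
Rule 3 (pre-rhotic lowering): /u/ is a high vowel immediately before /r/, so it lowers to [o]. /hurwasivotiesk/ → horwasivotiesk.
Rule 4 (final cluster simplification): /k/ is the second consonant of a word-final cluster /sk/, so it deletes. /horwasivotiesk/ → horwasivoties.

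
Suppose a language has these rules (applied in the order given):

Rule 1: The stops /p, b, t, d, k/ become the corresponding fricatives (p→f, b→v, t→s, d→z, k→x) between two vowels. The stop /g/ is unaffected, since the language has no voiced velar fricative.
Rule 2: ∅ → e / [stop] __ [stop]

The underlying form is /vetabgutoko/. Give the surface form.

Rule 1 (intervocalic spirantization): /t/ is a stop between vowels /e/ and /a/, so it spirantizes to the fricative [s]. /t/ is a stop between vowels /u/ and /o/, so it spirantizes to the fricative [s]. /k/ is a stop between vowels /o/ and /o/, so it spirantizes to the fricative [x]. /vetabgutoko/ → vesabgusoxo.
Rule 2 (stop-cluster e-epenthesis): /b/ and /g/ form a stop–stop cluster, so [e] is inserted between them. /vesabgusoxo/ → vesabegusoxo.

vesabegusoxo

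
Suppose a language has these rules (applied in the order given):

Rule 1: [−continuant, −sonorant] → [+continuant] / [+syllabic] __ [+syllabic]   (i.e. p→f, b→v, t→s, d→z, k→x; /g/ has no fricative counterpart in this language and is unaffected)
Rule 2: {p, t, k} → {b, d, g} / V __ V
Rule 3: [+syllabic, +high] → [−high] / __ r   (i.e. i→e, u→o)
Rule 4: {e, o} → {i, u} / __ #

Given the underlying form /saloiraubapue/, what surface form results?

Rule 1 (intervocalic spirantization): /b/ is a stop between vowels /u/ and /a/, so it spirantizes to the fricative [v]. /p/ is a stop between vowels /a/ and /u/, so it spirantizes to the fricative [f]. /saloiraubapue/ → saloirauvafue.
Rule 2 (intervocalic voicing): no segment meets the environment; /saloirauvafue/ is unchanged.
Rule 3 (pre-rhotic lowering): /i/ is a high vowel immediately before /r/, so it lowers to [e]. /saloirauvafue/ → saloerauvafue.
Rule 4 (final vowel raising): /e/ is a mid vowel in word-final position, so it raises to [i]. /saloerauvafue/ → saloerauvafui.

saloerauvafui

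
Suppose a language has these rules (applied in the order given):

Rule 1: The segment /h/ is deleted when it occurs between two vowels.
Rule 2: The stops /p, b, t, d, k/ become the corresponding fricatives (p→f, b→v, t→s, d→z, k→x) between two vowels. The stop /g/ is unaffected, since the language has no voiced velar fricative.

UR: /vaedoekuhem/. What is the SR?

vaezoexuem

Rule 1 (intervocalic h-deletion): /h/ occurs between vowels /u/ and /e/, so it deletes. /vaedoekuhem/ → vaedoekuem.
Rule 2 (intervocalic spirantization): /d/ is a stop between vowels /e/ and /o/, so it spirantizes to the fricative [z]. /k/ is a stop between vowels /e/ and /u/, so it spirantizes to the fricative [x]. /vaedoekuem/ → vaezoexuem.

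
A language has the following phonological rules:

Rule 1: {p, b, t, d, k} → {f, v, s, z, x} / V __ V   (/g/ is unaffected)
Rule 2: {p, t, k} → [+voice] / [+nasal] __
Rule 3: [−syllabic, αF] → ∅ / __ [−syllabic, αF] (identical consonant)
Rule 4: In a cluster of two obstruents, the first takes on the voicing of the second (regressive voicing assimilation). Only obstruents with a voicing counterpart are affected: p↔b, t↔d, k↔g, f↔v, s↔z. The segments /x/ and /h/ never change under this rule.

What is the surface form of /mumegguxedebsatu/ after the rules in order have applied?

Rule 1 (intervocalic spirantization): /d/ is a stop between vowels /e/ and /e/, so it spirantizes to the fricative [z]. /t/ is a stop between vowels /a/ and /u/, so it spirantizes to the fricative [s]. /mumegguxedebsatu/ → mumegguxezebsasu.
Rule 2 (post-nasal voicing): no segment meets the environment; /mumegguxezebsasu/ is unchanged.
Rule 3 (degemination): /gg/ is a geminate; the first /g/ deletes. /mumegguxezebsasu/ → mumeguxezebsasu.
Rule 4 (regressive voicing assimilation): /b/ precedes the voiceless obstruent /s/, so it devoices to [p] by assimilation. /mumeguxezebsasu/ → mumeguxezepsasu.

mumeguxezepsasu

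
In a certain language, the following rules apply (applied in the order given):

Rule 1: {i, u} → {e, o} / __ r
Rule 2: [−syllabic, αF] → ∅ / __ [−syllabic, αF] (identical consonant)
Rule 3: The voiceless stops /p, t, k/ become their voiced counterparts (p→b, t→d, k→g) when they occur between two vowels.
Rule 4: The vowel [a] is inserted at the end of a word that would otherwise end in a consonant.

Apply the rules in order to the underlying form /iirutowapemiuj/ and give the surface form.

Rule 1 (pre-rhotic lowering): /i/ is a high vowel immediately before /r/, so it lowers to [e]. /iirutowapemiuj/ → ierutowapemiuj.
Rule 2 (degemination): no segment meets the environment; /ierutowapemiuj/ is unchanged.
Rule 3 (intervocalic voicing): /t/ is a voiceless stop between vowels /u/ and /o/, so it voices to [d]. /p/ is a voiceless stop between vowels /a/ and /e/, so it voices to [b]. /ierutowapemiuj/ → ierudowabemiuj.
Rule 4 (final a-epenthesis): the form ends in the consonant /j/, so [a] is inserted word-finally. /ierudowabemiuj/ → ierudowabemiuja.

ierudowabemiuja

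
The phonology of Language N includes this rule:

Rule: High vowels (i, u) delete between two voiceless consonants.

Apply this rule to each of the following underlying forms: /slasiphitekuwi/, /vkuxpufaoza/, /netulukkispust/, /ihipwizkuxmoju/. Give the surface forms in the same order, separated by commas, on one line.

slasphtekuwi, vkxpfaoza, netulukkspst, ihpwizkxmoju

/slasiphitekuwi/: /i/ is a high vowel flanked by voiceless consonants /s/ and /p/, so it deletes. /i/ is a high vowel flanked by voiceless consonants /h/ and /t/, so it deletes. → [slasphtekuwi].
/vkuxpufaoza/: /u/ is a high vowel flanked by voiceless consonants /k/ and /x/, so it deletes. /u/ is a high vowel flanked by voiceless consonants /p/ and /f/, so it deletes. → [vkxpfaoza].
/netulukkispust/: /i/ is a high vowel flanked by voiceless consonants /k/ and /s/, so it deletes. /u/ is a high vowel flanked by voiceless consonants /p/ and /s/, so it deletes. → [netulukkspst].
/ihipwizkuxmoju/: /i/ is a high vowel flanked by voiceless consonants /h/ and /p/, so it deletes. /u/ is a high vowel flanked by voiceless consonants /k/ and /x/, so it deletes. → [ihpwizkxmoju].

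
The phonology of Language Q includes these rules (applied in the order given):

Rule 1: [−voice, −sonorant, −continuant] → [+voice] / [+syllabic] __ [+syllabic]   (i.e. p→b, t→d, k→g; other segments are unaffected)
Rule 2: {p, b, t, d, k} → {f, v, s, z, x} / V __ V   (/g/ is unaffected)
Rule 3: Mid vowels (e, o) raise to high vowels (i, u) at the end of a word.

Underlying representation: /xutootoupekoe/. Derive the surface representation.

Rule 1 (intervocalic voicing): /t/ is a voiceless stop between vowels /u/ and /o/, so it voices to [d]. /t/ is a voiceless stop between vowels /o/ and /o/, so it voices to [d]. /p/ is a voiceless stop between vowels /u/ and /e/, so it voices to [b]. /k/ is a voiceless stop between vowels /e/ and /o/, so it voices to [g]. /xutootoupekoe/ → xudoodoubegoe.
Rule 2 (intervocalic spirantization): /d/ is a stop between vowels /u/ and /o/, so it spirantizes to the fricative [z]. /d/ is a stop between vowels /o/ and /o/, so it spirantizes to the fricative [z]. /b/ is a stop between vowels /u/ and /e/, so it spirantizes to the fricative [v]. /xudoodoubegoe/ → xuzoozouvegoe.
Rule 3 (final vowel raising): /e/ is a mid vowel in word-final position, so it raises to [i]. /xuzoozouvegoe/ → xuzoozouvegoi.

xuzoozouvegoi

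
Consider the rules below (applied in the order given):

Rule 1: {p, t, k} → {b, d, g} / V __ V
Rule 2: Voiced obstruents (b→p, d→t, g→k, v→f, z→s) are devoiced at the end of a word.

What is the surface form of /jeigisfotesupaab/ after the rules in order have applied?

Rule 1 (intervocalic voicing): /t/ is a voiceless stop between vowels /o/ and /e/, so it voices to [d]. /p/ is a voiceless stop between vowels /u/ and /a/, so it voices to [b]. /jeigisfotesupaab/ → jeigisfodesubaab.
Rule 2 (final devoicing): /b/ is a voiced obstruent in word-final position, so it devoices to [p]. /jeigisfodesubaab/ → jeigisfodesubaap.

jeigisfodesubaap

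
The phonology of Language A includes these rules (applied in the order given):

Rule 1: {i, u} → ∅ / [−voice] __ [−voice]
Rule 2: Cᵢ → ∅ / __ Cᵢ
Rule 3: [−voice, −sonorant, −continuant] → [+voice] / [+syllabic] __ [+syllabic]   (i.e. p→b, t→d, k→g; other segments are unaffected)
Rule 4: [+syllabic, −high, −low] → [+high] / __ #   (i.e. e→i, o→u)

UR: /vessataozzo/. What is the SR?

Rule 1 (high vowel syncope): no segment meets the environment; /vessataozzo/ is unchanged.
Rule 2 (degemination): /ss/ is a geminate; the first /s/ deletes. /zz/ is a geminate; the first /z/ deletes. /vessataozzo/ → vesataozo.
Rule 3 (intervocalic voicing): /t/ is a voiceless stop between vowels /a/ and /a/, so it voices to [d]. /vesataozo/ → vesadaozo.
Rule 4 (final vowel raising): /o/ is a mid vowel in word-final position, so it raises to [u]. /vesadaozo/ → vesadaozu.

vesadaozu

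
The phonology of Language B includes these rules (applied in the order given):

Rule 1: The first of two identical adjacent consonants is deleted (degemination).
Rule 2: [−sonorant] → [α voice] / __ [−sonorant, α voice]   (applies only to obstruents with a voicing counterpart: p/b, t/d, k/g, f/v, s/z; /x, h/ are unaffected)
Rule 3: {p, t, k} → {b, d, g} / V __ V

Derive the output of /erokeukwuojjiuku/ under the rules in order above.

Rule 1 (degemination): /jj/ is a geminate; the first /j/ deletes. /erokeukwuojjiuku/ → erokeukwuojiuku.
Rule 2 (regressive voicing assimilation): no segment meets the environment; /erokeukwuojiuku/ is unchanged.
Rule 3 (intervocalic voicing): /k/ is a voiceless stop between vowels /o/ and /e/, so it voices to [g]. /k/ is a voiceless stop between vowels /u/ and /u/, so it voices to [g]. /erokeukwuojiuku/ → erogeukwuojiugu.

erogeukwuojiugu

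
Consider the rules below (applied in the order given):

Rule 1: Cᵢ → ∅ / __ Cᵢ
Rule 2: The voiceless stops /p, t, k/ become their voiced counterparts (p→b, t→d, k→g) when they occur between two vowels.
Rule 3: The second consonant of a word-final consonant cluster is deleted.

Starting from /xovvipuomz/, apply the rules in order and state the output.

xovibuom

Rule 1 (degemination): /vv/ is a geminate; the first /v/ deletes. /xovvipuomz/ → xovipuomz.
Rule 2 (intervocalic voicing): /p/ is a voiceless stop between vowels /i/ and /u/, so it voices to [b]. /xovipuomz/ → xovibuomz.
Rule 3 (final cluster simplification): /z/ is the second consonant of a word-final cluster /mz/, so it deletes. /xovibuomz/ → xovibuom.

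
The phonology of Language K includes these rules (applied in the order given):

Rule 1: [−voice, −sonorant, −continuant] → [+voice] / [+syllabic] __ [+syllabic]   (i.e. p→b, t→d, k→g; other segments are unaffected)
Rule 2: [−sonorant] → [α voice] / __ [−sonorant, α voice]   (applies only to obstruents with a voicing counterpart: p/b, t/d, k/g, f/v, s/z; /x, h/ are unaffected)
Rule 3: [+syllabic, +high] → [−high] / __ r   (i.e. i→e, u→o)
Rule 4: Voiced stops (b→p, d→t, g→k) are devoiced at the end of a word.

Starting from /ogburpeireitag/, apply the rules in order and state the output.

Rule 1 (intervocalic voicing): /t/ is a voiceless stop between vowels /i/ and /a/, so it voices to [d]. /ogburpeireitag/ → ogburpeireidag.
Rule 2 (regressive voicing assimilation): no segment meets the environment; /ogburpeireidag/ is unchanged.
Rule 3 (pre-rhotic lowering): /u/ is a high vowel immediately before /r/, so it lowers to [o]. /i/ is a high vowel immediately before /r/, so it lowers to [e]. /ogburpeireidag/ → ogborpeereidag.
Rule 4 (final devoicing): /g/ is a voiced stop in word-final position, so it devoices to [k]. /ogborpeereidag/ → ogborpeereidak.

ogborpeereidak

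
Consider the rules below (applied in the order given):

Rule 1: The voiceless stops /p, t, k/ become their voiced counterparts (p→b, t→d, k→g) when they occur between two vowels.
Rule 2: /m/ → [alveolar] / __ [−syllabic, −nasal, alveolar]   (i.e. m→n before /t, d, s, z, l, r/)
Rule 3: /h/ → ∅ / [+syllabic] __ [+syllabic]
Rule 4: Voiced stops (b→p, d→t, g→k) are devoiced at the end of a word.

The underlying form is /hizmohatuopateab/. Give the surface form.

Rule 1 (intervocalic voicing): /t/ is a voiceless stop between vowels /a/ and /u/, so it voices to [d]. /p/ is a voiceless stop between vowels /o/ and /a/, so it voices to [b]. /t/ is a voiceless stop between vowels /a/ and /e/, so it voices to [d]. /hizmohatuopateab/ → hizmohaduobadeab.
Rule 2 (nasal place assimilation): no segment meets the environment; /hizmohaduobadeab/ is unchanged.
Rule 3 (intervocalic h-deletion): /h/ occurs between vowels /o/ and /a/, so it deletes. /hizmohaduobadeab/ → hizmoaduobadeab.
Rule 4 (final devoicing): /b/ is a voiced stop in word-final position, so it devoices to [p]. /hizmoaduobadeab/ → hizmoaduobadeap.

hizmoaduobadeap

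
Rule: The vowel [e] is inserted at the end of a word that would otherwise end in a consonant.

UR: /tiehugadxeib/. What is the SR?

tiehugadxeibe

the form ends in the consonant /b/, so [e] is inserted word-finally.
Surface form: [tiehugadxeibe].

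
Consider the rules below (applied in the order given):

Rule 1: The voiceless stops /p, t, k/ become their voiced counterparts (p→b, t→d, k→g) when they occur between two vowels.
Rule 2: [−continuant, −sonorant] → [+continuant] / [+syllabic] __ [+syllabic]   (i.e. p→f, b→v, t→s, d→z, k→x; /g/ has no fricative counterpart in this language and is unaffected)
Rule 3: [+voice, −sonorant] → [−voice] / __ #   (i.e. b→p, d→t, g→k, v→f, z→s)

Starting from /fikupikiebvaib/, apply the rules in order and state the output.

Rule 1 (intervocalic voicing): /k/ is a voiceless stop between vowels /i/ and /u/, so it voices to [g]. /p/ is a voiceless stop between vowels /u/ and /i/, so it voices to [b]. /k/ is a voiceless stop between vowels /i/ and /i/, so it voices to [g]. /fikupikiebvaib/ → figubigiebvaib.
Rule 2 (intervocalic spirantization): /b/ is a stop between vowels /u/ and /i/, so it spirantizes to the fricative [v]. /figubigiebvaib/ → figuvigiebvaib.
Rule 3 (final devoicing): /b/ is a voiced obstruent in word-final position, so it devoices to [p]. /figuvigiebvaib/ → figuvigiebvaip.

figuvigiebvaip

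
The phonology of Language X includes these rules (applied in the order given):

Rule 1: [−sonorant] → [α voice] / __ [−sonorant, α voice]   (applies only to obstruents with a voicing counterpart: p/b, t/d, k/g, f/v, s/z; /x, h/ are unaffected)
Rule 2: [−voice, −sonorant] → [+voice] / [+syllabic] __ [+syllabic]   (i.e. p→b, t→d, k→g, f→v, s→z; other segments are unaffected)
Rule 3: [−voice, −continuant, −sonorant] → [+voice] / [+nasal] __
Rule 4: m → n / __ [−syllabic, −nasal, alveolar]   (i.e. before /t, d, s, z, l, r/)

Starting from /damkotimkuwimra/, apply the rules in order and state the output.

Rule 1 (regressive voicing assimilation): no segment meets the environment; /damkotimkuwimra/ is unchanged.
Rule 2 (intervocalic voicing): /t/ is a voiceless obstruent between vowels /o/ and /i/, so it voices to [d]. /damkotimkuwimra/ → damkodimkuwimra.
Rule 3 (post-nasal voicing): /k/ is a voiceless stop immediately after the nasal /m/, so it voices to [g]. /k/ is a voiceless stop immediately after the nasal /m/, so it voices to [g]. /damkodimkuwimra/ → damgodimguwimra.
Rule 4 (nasal place assimilation): /m/ precedes the alveolar consonant /r/, so it assimilates in place to [n]. /damgodimguwimra/ → damgodimguwinra.

damgodimguwinra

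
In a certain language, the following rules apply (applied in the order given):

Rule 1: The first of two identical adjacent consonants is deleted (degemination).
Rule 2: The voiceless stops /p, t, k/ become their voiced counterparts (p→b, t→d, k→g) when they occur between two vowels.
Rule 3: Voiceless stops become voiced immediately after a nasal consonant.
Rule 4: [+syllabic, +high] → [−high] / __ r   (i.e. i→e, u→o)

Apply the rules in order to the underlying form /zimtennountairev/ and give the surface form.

Rule 1 (degemination): /nn/ is a geminate; the first /n/ deletes. /zimtennountairev/ → zimtenountairev.
Rule 2 (intervocalic voicing): no segment meets the environment; /zimtenountairev/ is unchanged.
Rule 3 (post-nasal voicing): /t/ is a voiceless stop immediately after the nasal /m/, so it voices to [d]. /t/ is a voiceless stop immediately after the nasal /n/, so it voices to [d]. /zimtenountairev/ → zimdenoundairev.
Rule 4 (pre-rhotic lowering): /i/ is a high vowel immediately before /r/, so it lowers to [e]. /zimdenoundairev/ → zimdenoundaerev.

zimdenoundaerev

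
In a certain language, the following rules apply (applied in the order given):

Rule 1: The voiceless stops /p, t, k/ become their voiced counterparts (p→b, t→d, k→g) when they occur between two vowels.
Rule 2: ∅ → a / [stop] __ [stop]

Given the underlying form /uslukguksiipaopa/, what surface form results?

Rule 1 (intervocalic voicing): /p/ is a voiceless stop between vowels /i/ and /a/, so it voices to [b]. /p/ is a voiceless stop between vowels /o/ and /a/, so it voices to [b]. /uslukguksiipaopa/ → uslukguksiibaoba.
Rule 2 (stop-cluster a-epenthesis): /k/ and /g/ form a stop–stop cluster, so [a] is inserted between them. /uslukguksiibaoba/ → uslukaguksiibaoba.

uslukaguksiibaoba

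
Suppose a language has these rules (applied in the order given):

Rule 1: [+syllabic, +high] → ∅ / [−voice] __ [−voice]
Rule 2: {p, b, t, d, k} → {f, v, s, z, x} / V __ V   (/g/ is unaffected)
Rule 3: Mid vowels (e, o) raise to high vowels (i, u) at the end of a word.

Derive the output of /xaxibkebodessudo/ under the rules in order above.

Rule 1 (high vowel syncope): no segment meets the environment; /xaxibkebodessudo/ is unchanged.
Rule 2 (intervocalic spirantization): /b/ is a stop between vowels /e/ and /o/, so it spirantizes to the fricative [v]. /d/ is a stop between vowels /o/ and /e/, so it spirantizes to the fricative [z]. /d/ is a stop between vowels /u/ and /o/, so it spirantizes to the fricative [z]. /xaxibkebodessudo/ → xaxibkevozessuzo.
Rule 3 (final vowel raising): /o/ is a mid vowel in word-final position, so it raises to [u]. /xaxibkevozessuzo/ → xaxibkevozessuzu.

xaxibkevozessuzu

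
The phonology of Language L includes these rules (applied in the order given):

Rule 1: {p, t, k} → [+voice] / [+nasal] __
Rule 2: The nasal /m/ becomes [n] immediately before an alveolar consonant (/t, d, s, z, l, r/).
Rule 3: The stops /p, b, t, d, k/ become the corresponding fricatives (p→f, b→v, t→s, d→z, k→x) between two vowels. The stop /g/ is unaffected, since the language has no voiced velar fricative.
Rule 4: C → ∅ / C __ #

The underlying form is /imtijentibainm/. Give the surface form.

indijendivain

Rule 1 (post-nasal voicing): /t/ is a voiceless stop immediately after the nasal /m/, so it voices to [d]. /t/ is a voiceless stop immediately after the nasal /n/, so it voices to [d]. /imtijentibainm/ → imdijendibainm.
Rule 2 (nasal place assimilation): /m/ precedes the alveolar consonant /d/, so it assimilates in place to [n]. /imdijendibainm/ → indijendibainm.
Rule 3 (intervocalic spirantization): /b/ is a stop between vowels /i/ and /a/, so it spirantizes to the fricative [v]. /indijendibainm/ → indijendivainm.
Rule 4 (final cluster simplification): /m/ is the second consonant of a word-final cluster /nm/, so it deletes. /indijendivainm/ → indijendivain.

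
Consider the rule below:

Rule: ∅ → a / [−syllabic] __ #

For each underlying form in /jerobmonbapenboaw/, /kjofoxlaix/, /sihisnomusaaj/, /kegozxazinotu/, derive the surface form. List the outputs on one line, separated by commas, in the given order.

jerobmonbapenboawa, kjofoxlaixa, sihisnomusaaja, kegozxazinotu

/jerobmonbapenboaw/: the form ends in the consonant /w/, so [a] is inserted word-finally. → [jerobmonbapenboawa].
/kjofoxlaix/: the form ends in the consonant /x/, so [a] is inserted word-finally. → [kjofoxlaixa].
/sihisnomusaaj/: the form ends in the consonant /j/, so [a] is inserted word-finally. → [sihisnomusaaja].
/kegozxazinotu/: the rule's environment is not met; surfaces unchanged as [kegozxazinotu].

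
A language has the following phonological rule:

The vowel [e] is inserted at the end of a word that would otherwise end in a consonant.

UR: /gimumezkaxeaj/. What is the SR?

the form ends in the consonant /j/, so [e] is inserted word-finally.
Surface form: [gimumezkaxeaje].

gimumezkaxeaje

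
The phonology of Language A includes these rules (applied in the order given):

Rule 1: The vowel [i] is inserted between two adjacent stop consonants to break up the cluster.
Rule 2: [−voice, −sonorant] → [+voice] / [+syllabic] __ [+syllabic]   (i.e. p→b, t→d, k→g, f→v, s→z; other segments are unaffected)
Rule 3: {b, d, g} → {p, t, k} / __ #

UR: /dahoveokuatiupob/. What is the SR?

Rule 1 (stop-cluster i-epenthesis): no segment meets the environment; /dahoveokuatiupob/ is unchanged.
Rule 2 (intervocalic voicing): /k/ is a voiceless obstruent between vowels /o/ and /u/, so it voices to [g]. /t/ is a voiceless obstruent between vowels /a/ and /i/, so it voices to [d]. /p/ is a voiceless obstruent between vowels /u/ and /o/, so it voices to [b]. /dahoveokuatiupob/ → dahoveoguadiubob.
Rule 3 (final devoicing): /b/ is a voiced stop in word-final position, so it devoices to [p]. /dahoveoguadiubob/ → dahoveoguadiubop.

dahoveoguadiubop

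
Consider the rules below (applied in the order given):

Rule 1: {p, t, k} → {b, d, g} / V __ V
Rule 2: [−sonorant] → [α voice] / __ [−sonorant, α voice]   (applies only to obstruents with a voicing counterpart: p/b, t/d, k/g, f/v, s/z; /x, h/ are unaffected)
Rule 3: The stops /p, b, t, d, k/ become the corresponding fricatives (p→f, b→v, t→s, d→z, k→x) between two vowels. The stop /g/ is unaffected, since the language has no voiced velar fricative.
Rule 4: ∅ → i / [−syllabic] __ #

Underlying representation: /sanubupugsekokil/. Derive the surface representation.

Rule 1 (intervocalic voicing): /p/ is a voiceless stop between vowels /u/ and /u/, so it voices to [b]. /k/ is a voiceless stop between vowels /e/ and /o/, so it voices to [g]. /k/ is a voiceless stop between vowels /o/ and /i/, so it voices to [g]. /sanubupugsekokil/ → sanububugsegogil.
Rule 2 (regressive voicing assimilation): /g/ precedes the voiceless obstruent /s/, so it devoices to [k] by assimilation. /sanububugsegogil/ → sanububuksegogil.
Rule 3 (intervocalic spirantization): /b/ is a stop between vowels /u/ and /u/, so it spirantizes to the fricative [v]. /b/ is a stop between vowels /u/ and /u/, so it spirantizes to the fricative [v]. /sanububuksegogil/ → sanuvuvuksegogil.
Rule 4 (final i-epenthesis): the form ends in the consonant /l/, so [i] is inserted word-finally. /sanuvuvuksegogil/ → sanuvuvuksegogili.

sanuvuvuksegogili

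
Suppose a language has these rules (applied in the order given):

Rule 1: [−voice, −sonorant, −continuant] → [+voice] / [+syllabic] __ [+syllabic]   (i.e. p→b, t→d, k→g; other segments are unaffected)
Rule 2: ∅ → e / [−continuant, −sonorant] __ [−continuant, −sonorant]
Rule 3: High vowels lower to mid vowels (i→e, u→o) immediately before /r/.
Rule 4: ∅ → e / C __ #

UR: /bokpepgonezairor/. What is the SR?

Rule 1 (intervocalic voicing): no segment meets the environment; /bokpepgonezairor/ is unchanged.
Rule 2 (stop-cluster e-epenthesis): /k/ and /p/ form a stop–stop cluster, so [e] is inserted between them. /p/ and /g/ form a stop–stop cluster, so [e] is inserted between them. /bokpepgonezairor/ → bokepepegonezairor.
Rule 3 (pre-rhotic lowering): /i/ is a high vowel immediately before /r/, so it lowers to [e]. /bokepepegonezairor/ → bokepepegonezaeror.
Rule 4 (final e-epenthesis): the form ends in the consonant /r/, so [e] is inserted word-finally. /bokepepegonezaeror/ → bokepepegonezaerore.

bokepepegonezaerore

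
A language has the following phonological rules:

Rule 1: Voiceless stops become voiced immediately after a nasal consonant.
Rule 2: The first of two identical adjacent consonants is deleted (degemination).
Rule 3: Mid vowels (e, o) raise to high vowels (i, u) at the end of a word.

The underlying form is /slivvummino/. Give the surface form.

Rule 1 (post-nasal voicing): no segment meets the environment; /slivvummino/ is unchanged.
Rule 2 (degemination): /vv/ is a geminate; the first /v/ deletes. /mm/ is a geminate; the first /m/ deletes. /slivvummino/ → slivumino.
Rule 3 (final vowel raising): /o/ is a mid vowel in word-final position, so it raises to [u]. /slivumino/ → slivuminu.

slivuminu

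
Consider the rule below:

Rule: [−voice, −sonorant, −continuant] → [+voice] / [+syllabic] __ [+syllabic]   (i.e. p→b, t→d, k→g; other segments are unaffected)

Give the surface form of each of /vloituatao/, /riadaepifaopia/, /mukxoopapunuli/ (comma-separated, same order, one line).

/vloituatao/: /t/ is a voiceless stop between vowels /i/ and /u/, so it voices to [d]. /t/ is a voiceless stop between vowels /a/ and /a/, so it voices to [d]. → [vloiduadao].
/riadaepifaopia/: /p/ is a voiceless stop between vowels /e/ and /i/, so it voices to [b]. /p/ is a voiceless stop between vowels /o/ and /i/, so it voices to [b]. → [riadaebifaobia].
/mukxoopapunuli/: /p/ is a voiceless stop between vowels /o/ and /a/, so it voices to [b]. /p/ is a voiceless stop between vowels /a/ and /u/, so it voices to [b]. → [mukxoobabunuli].

vloiduadao, riadaebifaobia, mukxoobabunuli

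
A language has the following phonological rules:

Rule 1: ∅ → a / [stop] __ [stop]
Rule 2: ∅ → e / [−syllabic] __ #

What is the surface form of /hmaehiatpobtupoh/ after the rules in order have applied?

Rule 1 (stop-cluster a-epenthesis): /t/ and /p/ form a stop–stop cluster, so [a] is inserted between them. /b/ and /t/ form a stop–stop cluster, so [a] is inserted between them. /hmaehiatpobtupoh/ → hmaehiatapobatupoh.
Rule 2 (final e-epenthesis): the form ends in the consonant /h/, so [e] is inserted word-finally. /hmaehiatapobatupoh/ → hmaehiatapobatupohe.

hmaehiatapobatupohe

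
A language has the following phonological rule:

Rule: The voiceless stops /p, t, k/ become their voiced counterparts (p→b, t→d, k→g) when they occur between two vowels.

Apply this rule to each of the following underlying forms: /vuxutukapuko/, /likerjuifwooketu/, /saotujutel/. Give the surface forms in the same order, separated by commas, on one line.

vuxudugabugo, ligerjuifwoogedu, saodujudel

/vuxutukapuko/: /t/ is a voiceless stop between vowels /u/ and /u/, so it voices to [d]. /k/ is a voiceless stop between vowels /u/ and /a/, so it voices to [g]. /p/ is a voiceless stop between vowels /a/ and /u/, so it voices to [b]. /k/ is a voiceless stop between vowels /u/ and /o/, so it voices to [g]. → [vuxudugabugo].
/likerjuifwooketu/: /k/ is a voiceless stop between vowels /i/ and /e/, so it voices to [g]. /k/ is a voiceless stop between vowels /o/ and /e/, so it voices to [g]. /t/ is a voiceless stop between vowels /e/ and /u/, so it voices to [d]. → [ligerjuifwoogedu].
/saotujutel/: /t/ is a voiceless stop between vowels /o/ and /u/, so it voices to [d]. /t/ is a voiceless stop between vowels /u/ and /e/, so it voices to [d]. → [saodujudel].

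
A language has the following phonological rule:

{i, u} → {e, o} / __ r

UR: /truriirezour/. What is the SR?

trorierezoor

Scanning /truriirezour/: /u/ is a high vowel immediately before /r/, so it lowers to [o]; /i/ at position 5 is not in the conditioning environment; /i/ is a high vowel immediately before /r/, so it lowers to [e]; /u/ is a high vowel immediately before /r/, so it lowers to [o].
Result: [trorierezoor].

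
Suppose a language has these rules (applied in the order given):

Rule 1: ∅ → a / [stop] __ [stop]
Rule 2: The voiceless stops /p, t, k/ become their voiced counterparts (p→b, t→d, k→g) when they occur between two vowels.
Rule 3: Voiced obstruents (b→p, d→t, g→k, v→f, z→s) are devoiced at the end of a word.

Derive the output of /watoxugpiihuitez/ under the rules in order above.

Rule 1 (stop-cluster a-epenthesis): /g/ and /p/ form a stop–stop cluster, so [a] is inserted between them. /watoxugpiihuitez/ → watoxugapiihuitez.
Rule 2 (intervocalic voicing): /t/ is a voiceless stop between vowels /a/ and /o/, so it voices to [d]. /p/ is a voiceless stop between vowels /a/ and /i/, so it voices to [b]. /t/ is a voiceless stop between vowels /i/ and /e/, so it voices to [d]. /watoxugapiihuitez/ → wadoxugabiihuidez.
Rule 3 (final devoicing): /z/ is a voiced obstruent in word-final position, so it devoices to [s]. /wadoxugabiihuidez/ → wadoxugabiihuides.

wadoxugabiihuides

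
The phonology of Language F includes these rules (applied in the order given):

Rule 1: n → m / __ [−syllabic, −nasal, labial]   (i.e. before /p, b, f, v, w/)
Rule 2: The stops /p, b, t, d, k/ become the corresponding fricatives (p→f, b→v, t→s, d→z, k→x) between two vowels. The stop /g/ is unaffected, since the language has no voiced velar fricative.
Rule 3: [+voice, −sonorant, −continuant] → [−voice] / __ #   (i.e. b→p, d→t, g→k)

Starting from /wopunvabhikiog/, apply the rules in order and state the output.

wofumvabhixiok

Rule 1 (nasal place assimilation): /n/ precedes the labial consonant /v/, so it assimilates in place to [m]. /wopunvabhikiog/ → wopumvabhikiog.
Rule 2 (intervocalic spirantization): /p/ is a stop between vowels /o/ and /u/, so it spirantizes to the fricative [f]. /k/ is a stop between vowels /i/ and /i/, so it spirantizes to the fricative [x]. /wopumvabhikiog/ → wofumvabhixiog.
Rule 3 (final devoicing): /g/ is a voiced stop in word-final position, so it devoices to [k]. /wofumvabhixiog/ → wofumvabhixiok.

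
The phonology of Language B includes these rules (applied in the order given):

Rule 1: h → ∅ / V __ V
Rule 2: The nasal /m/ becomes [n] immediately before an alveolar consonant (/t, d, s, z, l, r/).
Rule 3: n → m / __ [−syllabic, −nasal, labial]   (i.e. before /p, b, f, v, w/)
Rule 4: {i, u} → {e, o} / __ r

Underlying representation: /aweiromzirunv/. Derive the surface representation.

Rule 1 (intervocalic h-deletion): no segment meets the environment; /aweiromzirunv/ is unchanged.
Rule 2 (nasal place assimilation): /m/ precedes the alveolar consonant /z/, so it assimilates in place to [n]. /aweiromzirunv/ → aweironzirunv.
Rule 3 (nasal place assimilation): /n/ precedes the labial consonant /v/, so it assimilates in place to [m]. /aweironzirunv/ → aweironzirumv.
Rule 4 (pre-rhotic lowering): /i/ is a high vowel immediately before /r/, so it lowers to [e]. /i/ is a high vowel immediately before /r/, so it lowers to [e]. /aweironzirumv/ → aweeronzerumv.

aweeronzerumv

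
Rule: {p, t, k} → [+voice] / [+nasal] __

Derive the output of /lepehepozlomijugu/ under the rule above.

lepehepozlomijugu

No segment of /lepehepozlomijugu/ meets the structural description of the rule, so the form surfaces unchanged.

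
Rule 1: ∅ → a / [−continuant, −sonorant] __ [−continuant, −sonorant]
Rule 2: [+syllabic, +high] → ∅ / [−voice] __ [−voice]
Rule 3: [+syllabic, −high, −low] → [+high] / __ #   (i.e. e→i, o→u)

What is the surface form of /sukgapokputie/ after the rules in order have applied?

Rule 1 (stop-cluster a-epenthesis): /k/ and /g/ form a stop–stop cluster, so [a] is inserted between them. /k/ and /p/ form a stop–stop cluster, so [a] is inserted between them. /sukgapokputie/ → sukagapokaputie.
Rule 2 (high vowel syncope): /u/ is a high vowel flanked by voiceless consonants /s/ and /k/, so it deletes. /u/ is a high vowel flanked by voiceless consonants /p/ and /t/, so it deletes. /sukagapokaputie/ → skagapokaptie.
Rule 3 (final vowel raising): /e/ is a mid vowel in word-final position, so it raises to [i]. /skagapokaptie/ → skagapokaptii.

skagapokaptii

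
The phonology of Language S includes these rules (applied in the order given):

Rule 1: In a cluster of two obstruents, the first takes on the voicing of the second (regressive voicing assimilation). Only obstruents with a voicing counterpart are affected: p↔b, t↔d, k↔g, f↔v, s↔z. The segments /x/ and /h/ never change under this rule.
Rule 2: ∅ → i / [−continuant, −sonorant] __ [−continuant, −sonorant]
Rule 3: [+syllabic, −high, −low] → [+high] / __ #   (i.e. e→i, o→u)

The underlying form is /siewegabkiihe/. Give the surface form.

Rule 1 (regressive voicing assimilation): /b/ precedes the voiceless obstruent /k/, so it devoices to [p] by assimilation. /siewegabkiihe/ → siewegapkiihe.
Rule 2 (stop-cluster i-epenthesis): /p/ and /k/ form a stop–stop cluster, so [i] is inserted between them. /siewegapkiihe/ → siewegapikiihe.
Rule 3 (final vowel raising): /e/ is a mid vowel in word-final position, so it raises to [i]. /siewegapikiihe/ → siewegapikiihi.

siewegapikiihi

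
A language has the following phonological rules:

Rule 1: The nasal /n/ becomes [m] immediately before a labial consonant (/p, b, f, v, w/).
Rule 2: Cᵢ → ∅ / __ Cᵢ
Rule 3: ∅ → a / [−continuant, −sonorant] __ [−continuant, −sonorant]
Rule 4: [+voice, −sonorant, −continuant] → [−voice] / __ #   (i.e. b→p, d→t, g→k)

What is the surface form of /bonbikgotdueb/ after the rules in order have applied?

Rule 1 (nasal place assimilation): /n/ precedes the labial consonant /b/, so it assimilates in place to [m]. /bonbikgotdueb/ → bombikgotdueb.
Rule 2 (degemination): no segment meets the environment; /bombikgotdueb/ is unchanged.
Rule 3 (stop-cluster a-epenthesis): /k/ and /g/ form a stop–stop cluster, so [a] is inserted between them. /t/ and /d/ form a stop–stop cluster, so [a] is inserted between them. /bombikgotdueb/ → bombikagotadueb.
Rule 4 (final devoicing): /b/ is a voiced stop in word-final position, so it devoices to [p]. /bombikagotadueb/ → bombikagotaduep.

bombikagotaduep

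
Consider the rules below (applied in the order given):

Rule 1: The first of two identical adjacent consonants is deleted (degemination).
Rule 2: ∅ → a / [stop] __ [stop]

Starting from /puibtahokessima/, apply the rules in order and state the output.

Rule 1 (degemination): /ss/ is a geminate; the first /s/ deletes. /puibtahokessima/ → puibtahokesima.
Rule 2 (stop-cluster a-epenthesis): /b/ and /t/ form a stop–stop cluster, so [a] is inserted between them. /puibtahokesima/ → puibatahokesima.

puibatahokesima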